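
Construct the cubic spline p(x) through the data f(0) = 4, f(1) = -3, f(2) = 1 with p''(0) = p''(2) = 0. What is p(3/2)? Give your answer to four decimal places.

-2.0313

Let M_i = p''(x_i). Step sizes h_i = 1, 1; slopes of the chords Δ_i = (y_(i+1) - y_i)/h_i = -7, 4.
  1·M_0 + 4·M_1 + 1·M_2 = 6(Δ_1 - Δ_0) = 66
Natural end conditions: M_0 = M_2 = 0.
Solving: M_0 = 0, M_1 = 33/2, M_2 = 0.
On [1, 2], p(x) = -3 - 3/2·(x - 1) + 33/4·(x - 1)² - 11/4·(x - 1)³.
With (x - 1) = 1/2: p(3/2) = -65/32.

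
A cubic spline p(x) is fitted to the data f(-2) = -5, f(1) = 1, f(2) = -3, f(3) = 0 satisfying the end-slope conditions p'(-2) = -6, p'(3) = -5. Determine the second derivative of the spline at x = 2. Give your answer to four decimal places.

Write M_i for p''(x_i). With h_i = 3, 1, 1 and divided differences Δ_i = 2, -4, 3, the continuity of p' gives the tridiagonal system
  3·M_0 + 8·M_1 + 1·M_2 = 6(Δ_1 - Δ_0) = -36
  1·M_1 + 4·M_2 + 1·M_3 = 6(Δ_2 - Δ_1) = 42
Clamped end conditions give two more equations: 2h_0·M_0 + h_0·M_1 = 6(Δ_0 - p'(-2)) = 48 and h_2·M_2 + 2h_2·M_3 = 6(p'(3) - Δ_2) = -48.
Solving the tridiagonal system: M_0 = 416/29, M_1 = -368/29, M_2 = 652/29, M_3 = -1022/29.

22.4828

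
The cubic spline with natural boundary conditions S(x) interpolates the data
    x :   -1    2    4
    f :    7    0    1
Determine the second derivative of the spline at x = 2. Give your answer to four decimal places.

1.7000

Let M_i = S''(x_i). Step sizes h_i = 3, 2; slopes of the chords Δ_i = (y_(i+1) - y_i)/h_i = -7/3, 1/2.
  3·M_0 + 10·M_1 + 2·M_2 = 6(Δ_1 - Δ_0) = 17
Natural end conditions: M_0 = M_2 = 0.
Forward elimination and back-substitution give M_0 = 0, M_1 = 17/10, M_2 = 0.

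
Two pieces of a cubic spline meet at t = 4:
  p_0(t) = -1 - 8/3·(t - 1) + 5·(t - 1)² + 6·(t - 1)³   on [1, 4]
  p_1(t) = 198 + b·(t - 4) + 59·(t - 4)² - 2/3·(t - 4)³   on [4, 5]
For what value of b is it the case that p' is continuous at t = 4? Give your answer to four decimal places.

p_0'(t) = -8/3 + 10·(t - 1) + 18·(t - 1)², so p_0'(4) = 568/3. On the right, p_1'(4) = b, so b = 568/3.

189.3333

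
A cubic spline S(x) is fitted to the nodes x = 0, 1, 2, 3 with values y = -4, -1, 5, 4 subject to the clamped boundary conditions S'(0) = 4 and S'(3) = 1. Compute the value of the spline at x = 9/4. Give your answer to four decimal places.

5.1063

Put σ_i = S'' at the i-th knot. Here h = (1, 1, 1) and Δ = (3, 6, -1), so the interior equations h_(i-1)·σ_(i-1) + 2(h_(i-1)+h_i)·σ_i + h_i·σ_(i+1) = 6(Δ_i − Δ_(i-1)) read
  1·σ_0 + 4·σ_1 + 1·σ_2 = 6(Δ_1 - Δ_0) = 18
  1·σ_1 + 4·σ_2 + 1·σ_3 = 6(Δ_2 - Δ_1) = -42
Clamped end conditions give two more equations: 2h_0·σ_0 + h_0·σ_1 = 6(Δ_0 - S'(0)) = -6 and h_2·σ_2 + 2h_2·σ_3 = 6(S'(3) - Δ_2) = 12.
Forward elimination and back-substitution give σ_0 = -42/5, σ_1 = 54/5, σ_2 = -84/5, σ_3 = 72/5.
On [2, 3], S(x) = 5 + 11/5·(x - 2) - 42/5·(x - 2)² + 26/5·(x - 2)³.
With (x - 2) = 1/4: S(9/4) = 817/160.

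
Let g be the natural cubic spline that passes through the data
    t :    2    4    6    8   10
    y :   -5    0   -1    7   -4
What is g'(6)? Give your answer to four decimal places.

2.5625

Put m_i = g'' at the i-th knot. Here h = (2, 2, 2, 2) and Δ = (5/2, -1/2, 4, -11/2), so the interior equations h_(i-1)·m_(i-1) + 2(h_(i-1)+h_i)·m_i + h_i·m_(i+1) = 6(Δ_i − Δ_(i-1)) read
  2·m_0 + 8·m_1 + 2·m_2 = 6(Δ_1 - Δ_0) = -18
  2·m_1 + 8·m_2 + 2·m_3 = 6(Δ_2 - Δ_1) = 27
  2·m_2 + 8·m_3 + 2·m_4 = 6(Δ_3 - Δ_2) = -57
Natural end conditions: m_0 = m_4 = 0.
Forward elimination and back-substitution give m_0 = 0, m_1 = -435/112, m_2 = 183/28, m_3 = -981/112, m_4 = 0.
On [6, 8], g'(t) = b_2 + 2c_2·(t - 6) + 3d_2·(t - 6)² with b_2 = Δ_2 - h_2(2m_2 + m_3)/6 = 41/16, c_2 = m_2/2 = 183/56, d_2 = (m_3 - m_2)/(6h_2) = -571/448. So g'(6) = 41/16.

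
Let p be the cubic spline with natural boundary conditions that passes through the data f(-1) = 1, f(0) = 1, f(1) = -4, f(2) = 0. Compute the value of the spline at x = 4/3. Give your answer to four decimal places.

Let σ_i = p''(x_i). Step sizes h_i = 1, 1, 1; slopes of the chords Δ_i = (y_(i+1) - y_i)/h_i = 0, -5, 4.
  1·σ_0 + 4·σ_1 + 1·σ_2 = 6(Δ_1 - Δ_0) = -30
  1·σ_1 + 4·σ_2 + 1·σ_3 = 6(Δ_2 - Δ_1) = 54
Natural end conditions: σ_0 = σ_3 = 0.
Forward elimination and back-substitution give σ_0 = 0, σ_1 = -58/5, σ_2 = 82/5, σ_3 = 0.
On [1, 2], p(x) = -4 - 22/15·(x - 1) + 41/5·(x - 1)² - 41/15·(x - 1)³.
With (x - 1) = 1/3: p(4/3) = -298/81.

-3.6790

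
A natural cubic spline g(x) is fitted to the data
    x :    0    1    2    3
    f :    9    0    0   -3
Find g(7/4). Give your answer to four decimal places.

-0.1500

Put σ_i = g'' at the i-th knot. Here h = (1, 1, 1) and Δ = (-9, 0, -3), so the interior equations h_(i-1)·σ_(i-1) + 2(h_(i-1)+h_i)·σ_i + h_i·σ_(i+1) = 6(Δ_i − Δ_(i-1)) read
  1·σ_0 + 4·σ_1 + 1·σ_2 = 6(Δ_1 - Δ_0) = 54
  1·σ_1 + 4·σ_2 + 1·σ_3 = 6(Δ_2 - Δ_1) = -18
Natural end conditions: σ_0 = σ_3 = 0.
Solving: σ_0 = 0, σ_1 = 78/5, σ_2 = -42/5, σ_3 = 0.
On [1, 2], g(x) = 0 - 19/5·(x - 1) + 39/5·(x - 1)² - 4·(x - 1)³.
With (x - 1) = 3/4: g(7/4) = -3/20.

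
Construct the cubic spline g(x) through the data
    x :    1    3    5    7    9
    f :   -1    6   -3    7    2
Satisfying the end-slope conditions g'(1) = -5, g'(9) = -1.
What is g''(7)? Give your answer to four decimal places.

-10.9107

With M_i denoting the second derivative at x_i, h_i = 2, 2, 2, 2, and Δ_i = (y_(i+1) − y_i)/h_i = 7/2, -9/2, 5, -5/2:
  2·M_0 + 8·M_1 + 2·M_2 = 6(Δ_1 - Δ_0) = -48
  2·M_1 + 8·M_2 + 2·M_3 = 6(Δ_2 - Δ_1) = 57
  2·M_2 + 8·M_3 + 2·M_4 = 6(Δ_3 - Δ_2) = -45
Clamped end conditions give two more equations: 2h_0·M_0 + h_0·M_1 = 6(Δ_0 - g'(1)) = 51 and h_3·M_3 + 2h_3·M_4 = 6(g'(9) - Δ_3) = 9.
Forward elimination and back-substitution give M_0 = 2231/112, M_1 = -803/56, M_2 = 215/16, M_3 = -611/56, M_4 = 863/112.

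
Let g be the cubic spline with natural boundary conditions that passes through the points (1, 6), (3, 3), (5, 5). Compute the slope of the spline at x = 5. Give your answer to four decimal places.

1.6250

Write M_i for g''(x_i). With h_i = 2, 2 and divided differences Δ_i = -3/2, 1, the continuity of g' gives the tridiagonal system
  2·M_0 + 8·M_1 + 2·M_2 = 6(Δ_1 - Δ_0) = 15
Natural end conditions: M_0 = M_2 = 0.
Forward elimination and back-substitution give M_0 = 0, M_1 = 15/8, M_2 = 0.
On [3, 5], g'(x) = b_1 + 2c_1·(x - 3) + 3d_1·(x - 3)² with b_1 = Δ_1 - h_1(2M_1 + M_2)/6 = -1/4, c_1 = M_1/2 = 15/16, d_1 = (M_2 - M_1)/(6h_1) = -5/32. So g'(5) = 13/8.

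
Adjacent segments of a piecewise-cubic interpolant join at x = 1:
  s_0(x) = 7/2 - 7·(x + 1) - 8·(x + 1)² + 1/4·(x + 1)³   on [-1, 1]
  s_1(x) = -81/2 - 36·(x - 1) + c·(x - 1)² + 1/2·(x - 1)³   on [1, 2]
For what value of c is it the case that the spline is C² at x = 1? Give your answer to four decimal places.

-6.5000

s_0''(x) = -16 + 3/2·(x + 1), so s_0''(1) = -13. On the right, s_1''(1) = 2c, so c = -13/2.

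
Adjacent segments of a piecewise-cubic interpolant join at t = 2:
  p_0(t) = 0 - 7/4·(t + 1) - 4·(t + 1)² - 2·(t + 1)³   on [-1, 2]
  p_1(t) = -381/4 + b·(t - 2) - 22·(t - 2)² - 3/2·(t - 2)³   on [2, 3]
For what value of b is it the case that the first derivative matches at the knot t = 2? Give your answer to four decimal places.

-79.7500

p_0'(t) = -7/4 - 8·(t + 1) - 6·(t + 1)², so p_0'(2) = -319/4. On the right, p_1'(2) = b, so b = -319/4.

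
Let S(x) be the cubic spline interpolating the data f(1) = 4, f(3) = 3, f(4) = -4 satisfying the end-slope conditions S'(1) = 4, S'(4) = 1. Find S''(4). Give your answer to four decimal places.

29.5000

Write σ_i for S''(x_i). With h_i = 2, 1 and divided differences Δ_i = -1/2, -7, the continuity of S' gives the tridiagonal system
  2·σ_0 + 6·σ_1 + 1·σ_2 = 6(Δ_1 - Δ_0) = -39
Clamped end conditions give two more equations: 2h_0·σ_0 + h_0·σ_1 = 6(Δ_0 - S'(1)) = -27 and h_1·σ_1 + 2h_1·σ_2 = 6(S'(4) - Δ_1) = 48.
Forward elimination and back-substitution give σ_0 = -5/4, σ_1 = -11, σ_2 = 59/2.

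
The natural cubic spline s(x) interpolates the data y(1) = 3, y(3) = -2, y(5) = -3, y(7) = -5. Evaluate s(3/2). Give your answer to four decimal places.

Put σ_i = s'' at the i-th knot. Here h = (2, 2, 2) and Δ = (-5/2, -1/2, -1), so the interior equations h_(i-1)·σ_(i-1) + 2(h_(i-1)+h_i)·σ_i + h_i·σ_(i+1) = 6(Δ_i − Δ_(i-1)) read
  2·σ_0 + 8·σ_1 + 2·σ_2 = 6(Δ_1 - Δ_0) = 12
  2·σ_1 + 8·σ_2 + 2·σ_3 = 6(Δ_2 - Δ_1) = -3
Natural end conditions: σ_0 = σ_3 = 0.
Forward elimination and back-substitution give σ_0 = 0, σ_1 = 17/10, σ_2 = -4/5, σ_3 = 0.
On [1, 3], s(x) = 3 - 46/15·(x - 1) + 0·(x - 1)² + 17/120·(x - 1)³.
With (x - 1) = 1/2: s(3/2) = 95/64.

1.4844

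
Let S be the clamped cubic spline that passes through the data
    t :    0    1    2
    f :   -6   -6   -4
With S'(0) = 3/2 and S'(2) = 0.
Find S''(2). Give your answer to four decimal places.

With σ_i denoting the second derivative at x_i, h_i = 1, 1, and Δ_i = (y_(i+1) − y_i)/h_i = 0, 2:
  1·σ_0 + 4·σ_1 + 1·σ_2 = 6(Δ_1 - Δ_0) = 12
Clamped end conditions give two more equations: 2h_0·σ_0 + h_0·σ_1 = 6(Δ_0 - S'(0)) = -9 and h_1·σ_1 + 2h_1·σ_2 = 6(S'(2) - Δ_1) = -12.
Solving the tridiagonal system: σ_0 = -33/4, σ_1 = 15/2, σ_2 = -39/4.

-9.7500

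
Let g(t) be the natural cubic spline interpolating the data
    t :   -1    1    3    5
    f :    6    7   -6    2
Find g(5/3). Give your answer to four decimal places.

Write M_i for g''(x_i). With h_i = 2, 2, 2 and divided differences Δ_i = 1/2, -13/2, 4, the continuity of g' gives the tridiagonal system
  2·M_0 + 8·M_1 + 2·M_2 = 6(Δ_1 - Δ_0) = -42
  2·M_1 + 8·M_2 + 2·M_3 = 6(Δ_2 - Δ_1) = 63
Natural end conditions: M_0 = M_3 = 0.
Solving: M_0 = 0, M_1 = -77/10, M_2 = 49/5, M_3 = 0.
On [1, 3], g(t) = 7 - 139/30·(t - 1) - 77/20·(t - 1)² + 35/24·(t - 1)³.
With (t - 1) = 2/3: g(5/3) = 1066/405.

2.6321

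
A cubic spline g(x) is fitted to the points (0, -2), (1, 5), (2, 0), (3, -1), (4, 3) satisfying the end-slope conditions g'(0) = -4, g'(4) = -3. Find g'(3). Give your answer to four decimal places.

With M_i denoting the second derivative at x_i, h_i = 1, 1, 1, 1, and Δ_i = (y_(i+1) − y_i)/h_i = 7, -5, -1, 4:
  1·M_0 + 4·M_1 + 1·M_2 = 6(Δ_1 - Δ_0) = -72
  1·M_1 + 4·M_2 + 1·M_3 = 6(Δ_2 - Δ_1) = 24
  1·M_2 + 4·M_3 + 1·M_4 = 6(Δ_3 - Δ_2) = 30
Clamped end conditions give two more equations: 2h_0·M_0 + h_0·M_1 = 6(Δ_0 - g'(0)) = 66 and h_3·M_3 + 2h_3·M_4 = 6(g'(4) - Δ_3) = -42.
Solving the tridiagonal system: M_0 = 695/14, M_1 = -233/7, M_2 = 23/2, M_3 = 79/7, M_4 = -373/14.
On [3, 4], g'(x) = b_3 + 2c_3·(x - 3) + 3d_3·(x - 3)² with b_3 = Δ_3 - h_3(2M_3 + M_4)/6 = 131/28, c_3 = M_3/2 = 79/14, d_3 = (M_4 - M_3)/(6h_3) = -177/28. So g'(3) = 131/28.

4.6786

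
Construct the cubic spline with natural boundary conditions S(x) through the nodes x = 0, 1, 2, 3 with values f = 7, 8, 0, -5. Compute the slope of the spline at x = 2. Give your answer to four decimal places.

Let M_i = S''(x_i). Step sizes h_i = 1, 1, 1; slopes of the chords Δ_i = (y_(i+1) - y_i)/h_i = 1, -8, -5.
  1·M_0 + 4·M_1 + 1·M_2 = 6(Δ_1 - Δ_0) = -54
  1·M_1 + 4·M_2 + 1·M_3 = 6(Δ_2 - Δ_1) = 18
Natural end conditions: M_0 = M_3 = 0.
Forward elimination and back-substitution give M_0 = 0, M_1 = -78/5, M_2 = 42/5, M_3 = 0.
On [2, 3], S'(x) = b_2 + 2c_2·(x - 2) + 3d_2·(x - 2)² with b_2 = Δ_2 - h_2(2M_2 + M_3)/6 = -39/5, c_2 = M_2/2 = 21/5, d_2 = (M_3 - M_2)/(6h_2) = -7/5. So S'(2) = -39/5.

-7.8000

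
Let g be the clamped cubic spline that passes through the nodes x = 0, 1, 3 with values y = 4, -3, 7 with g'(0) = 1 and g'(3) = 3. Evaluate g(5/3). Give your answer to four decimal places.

Put m_i = g'' at the i-th knot. Here h = (1, 2) and Δ = (-7, 5), so the interior equations h_(i-1)·m_(i-1) + 2(h_(i-1)+h_i)·m_i + h_i·m_(i+1) = 6(Δ_i − Δ_(i-1)) read
  1·m_0 + 6·m_1 + 2·m_2 = 6(Δ_1 - Δ_0) = 72
Clamped end conditions give two more equations: 2h_0·m_0 + h_0·m_1 = 6(Δ_0 - g'(0)) = -48 and h_1·m_1 + 2h_1·m_2 = 6(g'(3) - Δ_1) = -12.
Solving the tridiagonal system: m_0 = -106/3, m_1 = 68/3, m_2 = -43/3.
On [1, 3], g(x) = -3 - 16/3·(x - 1) + 34/3·(x - 1)² - 37/12·(x - 1)³.
With (x - 1) = 2/3: g(5/3) = -197/81.

-2.4321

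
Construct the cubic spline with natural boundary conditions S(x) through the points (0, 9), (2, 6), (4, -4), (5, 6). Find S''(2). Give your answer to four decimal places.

-6.9545

Put M_i = S'' at the i-th knot. Here h = (2, 2, 1) and Δ = (-3/2, -5, 10), so the interior equations h_(i-1)·M_(i-1) + 2(h_(i-1)+h_i)·M_i + h_i·M_(i+1) = 6(Δ_i − Δ_(i-1)) read
  2·M_0 + 8·M_1 + 2·M_2 = 6(Δ_1 - Δ_0) = -21
  2·M_1 + 6·M_2 + 1·M_3 = 6(Δ_2 - Δ_1) = 90
Natural end conditions: M_0 = M_3 = 0.
Solving the tridiagonal system: M_0 = 0, M_1 = -153/22, M_2 = 381/22, M_3 = 0.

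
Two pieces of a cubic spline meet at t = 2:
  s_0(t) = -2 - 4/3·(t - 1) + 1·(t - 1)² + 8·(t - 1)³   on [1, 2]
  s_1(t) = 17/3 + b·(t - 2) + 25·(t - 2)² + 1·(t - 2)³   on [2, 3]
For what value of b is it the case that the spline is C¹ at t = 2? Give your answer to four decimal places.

s_0'(t) = -4/3 + 2·(t - 1) + 24·(t - 1)², so s_0'(2) = 74/3. On the right, s_1'(2) = b, so b = 74/3.

24.6667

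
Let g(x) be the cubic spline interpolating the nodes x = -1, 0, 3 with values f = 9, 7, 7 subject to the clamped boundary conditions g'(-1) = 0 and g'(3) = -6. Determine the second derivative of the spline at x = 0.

6

Let σ_i = g''(x_i). Step sizes h_i = 1, 3; slopes of the chords Δ_i = (y_(i+1) - y_i)/h_i = -2, 0.
  1·σ_0 + 8·σ_1 + 3·σ_2 = 6(Δ_1 - Δ_0) = 12
Clamped end conditions give two more equations: 2h_0·σ_0 + h_0·σ_1 = 6(Δ_0 - g'(-1)) = -12 and h_1·σ_1 + 2h_1·σ_2 = 6(g'(3) - Δ_1) = -36.
Solving: σ_0 = -9, σ_1 = 6, σ_2 = -9.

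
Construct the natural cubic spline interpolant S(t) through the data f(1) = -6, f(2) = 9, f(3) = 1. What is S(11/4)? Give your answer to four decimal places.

4.3477

Put M_i = S'' at the i-th knot. Here h = (1, 1) and Δ = (15, -8), so the interior equations h_(i-1)·M_(i-1) + 2(h_(i-1)+h_i)·M_i + h_i·M_(i+1) = 6(Δ_i − Δ_(i-1)) read
  1·M_0 + 4·M_1 + 1·M_2 = 6(Δ_1 - Δ_0) = -138
Natural end conditions: M_0 = M_2 = 0.
Forward elimination and back-substitution give M_0 = 0, M_1 = -69/2, M_2 = 0.
On [2, 3], S(t) = 9 + 7/2·(t - 2) - 69/4·(t - 2)² + 23/4·(t - 2)³.
With (t - 2) = 3/4: S(11/4) = 1113/256.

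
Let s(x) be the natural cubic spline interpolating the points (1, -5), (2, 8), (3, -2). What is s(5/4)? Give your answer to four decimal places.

-0.4023

Let σ_i = s''(x_i). Step sizes h_i = 1, 1; slopes of the chords Δ_i = (y_(i+1) - y_i)/h_i = 13, -10.
  1·σ_0 + 4·σ_1 + 1·σ_2 = 6(Δ_1 - Δ_0) = -138
Natural end conditions: σ_0 = σ_2 = 0.
Hence σ_0 = 0, σ_1 = -69/2, σ_2 = 0.
On [1, 2], s(x) = -5 + 75/4·(x - 1) + 0·(x - 1)² - 23/4·(x - 1)³.
With (x - 1) = 1/4: s(5/4) = -103/256.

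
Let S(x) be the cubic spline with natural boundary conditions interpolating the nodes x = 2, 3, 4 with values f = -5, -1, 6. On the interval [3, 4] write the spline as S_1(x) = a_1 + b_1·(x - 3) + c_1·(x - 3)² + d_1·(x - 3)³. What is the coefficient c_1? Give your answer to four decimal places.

Put M_i = S'' at the i-th knot. Here h = (1, 1) and Δ = (4, 7), so the interior equations h_(i-1)·M_(i-1) + 2(h_(i-1)+h_i)·M_i + h_i·M_(i+1) = 6(Δ_i − Δ_(i-1)) read
  1·M_0 + 4·M_1 + 1·M_2 = 6(Δ_1 - Δ_0) = 18
Natural end conditions: M_0 = M_2 = 0.
Forward elimination and back-substitution give M_0 = 0, M_1 = 9/2, M_2 = 0.
On [3, 4], with S_1(x) = a_1 + b_1·(x - 3) + c_1·(x - 3)² + d_1·(x - 3)³: c_1 = M_1/2 = 9/4, d_1 = (M_2 - M_1)/(6h_1) = -3/4, b_1 = Δ_1 - h_1(2M_1 + M_2)/6 = 11/2.

2.2500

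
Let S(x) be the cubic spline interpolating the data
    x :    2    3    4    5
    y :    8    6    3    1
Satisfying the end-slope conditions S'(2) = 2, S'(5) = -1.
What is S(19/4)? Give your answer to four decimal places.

Let M_i = S''(x_i). Step sizes h_i = 1, 1, 1; slopes of the chords Δ_i = (y_(i+1) - y_i)/h_i = -2, -3, -2.
  1·M_0 + 4·M_1 + 1·M_2 = 6(Δ_1 - Δ_0) = -6
  1·M_1 + 4·M_2 + 1·M_3 = 6(Δ_2 - Δ_1) = 6
Clamped end conditions give two more equations: 2h_0·M_0 + h_0·M_1 = 6(Δ_0 - S'(2)) = -24 and h_2·M_2 + 2h_2·M_3 = 6(S'(5) - Δ_2) = 6.
Solving the tridiagonal system: M_0 = -64/5, M_1 = 8/5, M_2 = 2/5, M_3 = 14/5.
On [4, 5], S(x) = 3 - 13/5·(x - 4) + 1/5·(x - 4)² + 2/5·(x - 4)³.
With (x - 4) = 3/4: S(19/4) = 213/160.

1.3313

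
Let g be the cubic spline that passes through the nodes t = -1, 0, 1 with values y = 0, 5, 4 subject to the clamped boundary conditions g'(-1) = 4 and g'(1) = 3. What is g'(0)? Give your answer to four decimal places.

With M_i denoting the second derivative at x_i, h_i = 1, 1, and Δ_i = (y_(i+1) − y_i)/h_i = 5, -1:
  1·M_0 + 4·M_1 + 1·M_2 = 6(Δ_1 - Δ_0) = -36
Clamped end conditions give two more equations: 2h_0·M_0 + h_0·M_1 = 6(Δ_0 - g'(-1)) = 6 and h_1·M_1 + 2h_1·M_2 = 6(g'(1) - Δ_1) = 24.
Solving: M_0 = 23/2, M_1 = -17, M_2 = 41/2.
On [0, 1], g'(t) = b_1 + 2c_1·t + 3d_1·t² with b_1 = Δ_1 - h_1(2M_1 + M_2)/6 = 5/4, c_1 = M_1/2 = -17/2, d_1 = (M_2 - M_1)/(6h_1) = 25/4. So g'(0) = 5/4.

1.2500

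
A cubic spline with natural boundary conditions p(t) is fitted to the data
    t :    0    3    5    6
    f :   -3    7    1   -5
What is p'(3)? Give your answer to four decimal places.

-0.0952

Let m_i = p''(x_i). Step sizes h_i = 3, 2, 1; slopes of the chords Δ_i = (y_(i+1) - y_i)/h_i = 10/3, -3, -6.
  3·m_0 + 10·m_1 + 2·m_2 = 6(Δ_1 - Δ_0) = -38
  2·m_1 + 6·m_2 + 1·m_3 = 6(Δ_2 - Δ_1) = -18
Natural end conditions: m_0 = m_3 = 0.
Solving: m_0 = 0, m_1 = -24/7, m_2 = -13/7, m_3 = 0.
On [3, 5], p'(t) = b_1 + 2c_1·(t - 3) + 3d_1·(t - 3)² with b_1 = Δ_1 - h_1(2m_1 + m_2)/6 = -2/21, c_1 = m_1/2 = -12/7, d_1 = (m_2 - m_1)/(6h_1) = 11/84. So p'(3) = -2/21.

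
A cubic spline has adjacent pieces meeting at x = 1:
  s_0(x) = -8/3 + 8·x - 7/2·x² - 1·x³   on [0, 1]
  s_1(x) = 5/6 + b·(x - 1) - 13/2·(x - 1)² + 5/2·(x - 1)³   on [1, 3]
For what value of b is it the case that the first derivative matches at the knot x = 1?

-2

s_0'(x) = 8 - 7·x - 3·x², so s_0'(1) = -2. On the right, s_1'(1) = b, so b = -2.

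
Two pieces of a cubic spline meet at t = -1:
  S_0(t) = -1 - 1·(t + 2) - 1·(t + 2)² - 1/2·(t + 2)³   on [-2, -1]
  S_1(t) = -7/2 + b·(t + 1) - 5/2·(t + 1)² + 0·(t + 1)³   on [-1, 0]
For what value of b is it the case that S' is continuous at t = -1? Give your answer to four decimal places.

S_0'(t) = -1 - 2·(t + 2) - 3/2·(t + 2)², so S_0'(-1) = -9/2. On the right, S_1'(-1) = b, so b = -9/2.

-4.5000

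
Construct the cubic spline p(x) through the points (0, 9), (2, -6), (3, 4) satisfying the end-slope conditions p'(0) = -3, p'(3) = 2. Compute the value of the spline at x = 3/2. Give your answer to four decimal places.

-5.6484

Put M_i = p'' at the i-th knot. Here h = (2, 1) and Δ = (-15/2, 10), so the interior equations h_(i-1)·M_(i-1) + 2(h_(i-1)+h_i)·M_i + h_i·M_(i+1) = 6(Δ_i − Δ_(i-1)) read
  2·M_0 + 6·M_1 + 1·M_2 = 6(Δ_1 - Δ_0) = 105
Clamped end conditions give two more equations: 2h_0·M_0 + h_0·M_1 = 6(Δ_0 - p'(0)) = -27 and h_1·M_1 + 2h_1·M_2 = 6(p'(3) - Δ_1) = -48.
Solving the tridiagonal system: M_0 = -271/12, M_1 = 95/3, M_2 = -239/6.
On [0, 2], p(x) = 9 - 3·x - 271/24·x² + 217/48·x³.
With x = 3/2: p(3/2) = -723/128.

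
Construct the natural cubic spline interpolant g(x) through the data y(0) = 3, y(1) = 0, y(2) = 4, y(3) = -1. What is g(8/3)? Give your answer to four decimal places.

Write M_i for g''(x_i). With h_i = 1, 1, 1 and divided differences Δ_i = -3, 4, -5, the continuity of g' gives the tridiagonal system
  1·M_0 + 4·M_1 + 1·M_2 = 6(Δ_1 - Δ_0) = 42
  1·M_1 + 4·M_2 + 1·M_3 = 6(Δ_2 - Δ_1) = -54
Natural end conditions: M_0 = M_3 = 0.
Solving the tridiagonal system: M_0 = 0, M_1 = 74/5, M_2 = -86/5, M_3 = 0.
On [2, 3], g(x) = 4 + 11/15·(x - 2) - 43/5·(x - 2)² + 43/15·(x - 2)³.
With (x - 2) = 2/3: g(8/3) = 614/405.

1.5160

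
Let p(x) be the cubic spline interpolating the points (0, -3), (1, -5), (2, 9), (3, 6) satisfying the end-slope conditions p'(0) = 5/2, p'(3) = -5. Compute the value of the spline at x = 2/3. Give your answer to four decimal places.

-5.2444

Let σ_i = p''(x_i). Step sizes h_i = 1, 1, 1; slopes of the chords Δ_i = (y_(i+1) - y_i)/h_i = -2, 14, -3.
  1·σ_0 + 4·σ_1 + 1·σ_2 = 6(Δ_1 - Δ_0) = 96
  1·σ_1 + 4·σ_2 + 1·σ_3 = 6(Δ_2 - Δ_1) = -102
Clamped end conditions give two more equations: 2h_0·σ_0 + h_0·σ_1 = 6(Δ_0 - p'(0)) = -27 and h_2·σ_2 + 2h_2·σ_3 = 6(p'(3) - Δ_2) = -12.
Forward elimination and back-substitution give σ_0 = -174/5, σ_1 = 213/5, σ_2 = -198/5, σ_3 = 69/5.
On [0, 1], p(x) = -3 + 5/2·x - 87/5·x² + 129/10·x³.
With x = 2/3: p(2/3) = -236/45.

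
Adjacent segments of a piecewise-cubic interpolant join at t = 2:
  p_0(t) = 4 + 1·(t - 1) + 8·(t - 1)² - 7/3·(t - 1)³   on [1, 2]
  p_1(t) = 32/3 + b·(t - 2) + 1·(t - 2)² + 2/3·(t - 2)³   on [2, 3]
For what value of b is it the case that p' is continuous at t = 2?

10

p_0'(t) = 1 + 16·(t - 1) - 7·(t - 1)², so p_0'(2) = 10. On the right, p_1'(2) = b, so b = 10.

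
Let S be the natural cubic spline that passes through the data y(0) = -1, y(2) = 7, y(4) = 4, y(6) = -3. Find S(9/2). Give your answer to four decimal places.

Write m_i for S''(x_i). With h_i = 2, 2, 2 and divided differences Δ_i = 4, -3/2, -7/2, the continuity of S' gives the tridiagonal system
  2·m_0 + 8·m_1 + 2·m_2 = 6(Δ_1 - Δ_0) = -33
  2·m_1 + 8·m_2 + 2·m_3 = 6(Δ_2 - Δ_1) = -12
Natural end conditions: m_0 = m_3 = 0.
Solving the tridiagonal system: m_0 = 0, m_1 = -4, m_2 = -1/2, m_3 = 0.
On [4, 6], S(t) = 4 - 19/6·(t - 4) - 1/4·(t - 4)² + 1/24·(t - 4)³.
With (t - 4) = 1/2: S(9/2) = 151/64.

2.3594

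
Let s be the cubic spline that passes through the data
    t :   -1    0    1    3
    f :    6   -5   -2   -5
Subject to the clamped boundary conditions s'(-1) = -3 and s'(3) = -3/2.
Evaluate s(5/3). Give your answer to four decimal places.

-1.1818

Write σ_i for s''(x_i). With h_i = 1, 1, 2 and divided differences Δ_i = -11, 3, -3/2, the continuity of s' gives the tridiagonal system
  1·σ_0 + 4·σ_1 + 1·σ_2 = 6(Δ_1 - Δ_0) = 84
  1·σ_1 + 6·σ_2 + 2·σ_3 = 6(Δ_2 - Δ_1) = -27
Clamped end conditions give two more equations: 2h_0·σ_0 + h_0·σ_1 = 6(Δ_0 - s'(-1)) = -48 and h_2·σ_2 + 2h_2·σ_3 = 6(s'(3) - Δ_2) = 0.
Solving: σ_0 = -453/11, σ_1 = 378/11, σ_2 = -135/11, σ_3 = 135/22.
On [1, 3], s(t) = -2 + 51/11·(t - 1) - 135/22·(t - 1)² + 135/88·(t - 1)³.
With (t - 1) = 2/3: s(5/3) = -13/11.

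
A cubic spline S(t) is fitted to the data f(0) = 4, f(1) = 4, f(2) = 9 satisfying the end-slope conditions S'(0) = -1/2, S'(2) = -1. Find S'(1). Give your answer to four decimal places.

4.1250

Let σ_i = S''(x_i). Step sizes h_i = 1, 1; slopes of the chords Δ_i = (y_(i+1) - y_i)/h_i = 0, 5.
  1·σ_0 + 4·σ_1 + 1·σ_2 = 6(Δ_1 - Δ_0) = 30
Clamped end conditions give two more equations: 2h_0·σ_0 + h_0·σ_1 = 6(Δ_0 - S'(0)) = 3 and h_1·σ_1 + 2h_1·σ_2 = 6(S'(2) - Δ_1) = -36.
Solving: σ_0 = -25/4, σ_1 = 31/2, σ_2 = -103/4.
On [1, 2], S'(t) = b_1 + 2c_1·(t - 1) + 3d_1·(t - 1)² with b_1 = Δ_1 - h_1(2σ_1 + σ_2)/6 = 33/8, c_1 = σ_1/2 = 31/4, d_1 = (σ_2 - σ_1)/(6h_1) = -55/8. So S'(1) = 33/8.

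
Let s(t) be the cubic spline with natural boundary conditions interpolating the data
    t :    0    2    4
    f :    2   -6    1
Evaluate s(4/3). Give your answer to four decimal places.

Write M_i for s''(x_i). With h_i = 2, 2 and divided differences Δ_i = -4, 7/2, the continuity of s' gives the tridiagonal system
  2·M_0 + 8·M_1 + 2·M_2 = 6(Δ_1 - Δ_0) = 45
Natural end conditions: M_0 = M_2 = 0.
Solving the tridiagonal system: M_0 = 0, M_1 = 45/8, M_2 = 0.
On [0, 2], s(t) = 2 - 47/8·t + 0·t² + 15/32·t³.
With t = 4/3: s(4/3) = -85/18.

-4.7222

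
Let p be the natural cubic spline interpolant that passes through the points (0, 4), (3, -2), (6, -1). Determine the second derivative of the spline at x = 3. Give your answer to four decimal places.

With M_i denoting the second derivative at x_i, h_i = 3, 3, and Δ_i = (y_(i+1) − y_i)/h_i = -2, 1/3:
  3·M_0 + 12·M_1 + 3·M_2 = 6(Δ_1 - Δ_0) = 14
Natural end conditions: M_0 = M_2 = 0.
Forward elimination and back-substitution give M_0 = 0, M_1 = 7/6, M_2 = 0.

1.1667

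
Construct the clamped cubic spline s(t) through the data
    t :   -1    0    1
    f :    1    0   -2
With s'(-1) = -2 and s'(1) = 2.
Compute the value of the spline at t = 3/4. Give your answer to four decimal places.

-2.0742

Let σ_i = s''(x_i). Step sizes h_i = 1, 1; slopes of the chords Δ_i = (y_(i+1) - y_i)/h_i = -1, -2.
  1·σ_0 + 4·σ_1 + 1·σ_2 = 6(Δ_1 - Δ_0) = -6
Clamped end conditions give two more equations: 2h_0·σ_0 + h_0·σ_1 = 6(Δ_0 - s'(-1)) = 6 and h_1·σ_1 + 2h_1·σ_2 = 6(s'(1) - Δ_1) = 24.
Solving: σ_0 = 13/2, σ_1 = -7, σ_2 = 31/2.
On [0, 1], s(t) = 0 - 9/4·t - 7/2·t² + 15/4·t³.
With t = 3/4: s(3/4) = -531/256.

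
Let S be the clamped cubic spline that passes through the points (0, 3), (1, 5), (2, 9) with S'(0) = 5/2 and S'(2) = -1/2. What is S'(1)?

4

Write m_i for S''(x_i). With h_i = 1, 1 and divided differences Δ_i = 2, 4, the continuity of S' gives the tridiagonal system
  1·m_0 + 4·m_1 + 1·m_2 = 6(Δ_1 - Δ_0) = 12
Clamped end conditions give two more equations: 2h_0·m_0 + h_0·m_1 = 6(Δ_0 - S'(0)) = -3 and h_1·m_1 + 2h_1·m_2 = 6(S'(2) - Δ_1) = -27.
Solving: m_0 = -6, m_1 = 9, m_2 = -18.
On [1, 2], S'(t) = b_1 + 2c_1·(t - 1) + 3d_1·(t - 1)² with b_1 = Δ_1 - h_1(2m_1 + m_2)/6 = 4, c_1 = m_1/2 = 9/2, d_1 = (m_2 - m_1)/(6h_1) = -9/2. So S'(1) = 4.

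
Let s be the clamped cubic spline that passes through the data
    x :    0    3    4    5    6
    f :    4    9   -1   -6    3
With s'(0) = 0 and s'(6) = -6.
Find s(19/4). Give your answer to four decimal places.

With m_i denoting the second derivative at x_i, h_i = 3, 1, 1, 1, and Δ_i = (y_(i+1) − y_i)/h_i = 5/3, -10, -5, 9:
  3·m_0 + 8·m_1 + 1·m_2 = 6(Δ_1 - Δ_0) = -70
  1·m_1 + 4·m_2 + 1·m_3 = 6(Δ_2 - Δ_1) = 30
  1·m_2 + 4·m_3 + 1·m_4 = 6(Δ_3 - Δ_2) = 84
Clamped end conditions give two more equations: 2h_0·m_0 + h_0·m_1 = 6(Δ_0 - s'(0)) = 10 and h_3·m_3 + 2h_3·m_4 = 6(s'(6) - Δ_3) = -90.
Solving the tridiagonal system: m_0 = 407/54, m_1 = -317/27, m_2 = 71/54, m_3 = 985/27, m_4 = -3415/54.
On [4, 5], s(x) = -1 - 311/27·(x - 4) + 71/108·(x - 4)² + 211/36·(x - 4)³.
With (x - 4) = 3/4: s(19/4) = -15659/2304.

-6.7964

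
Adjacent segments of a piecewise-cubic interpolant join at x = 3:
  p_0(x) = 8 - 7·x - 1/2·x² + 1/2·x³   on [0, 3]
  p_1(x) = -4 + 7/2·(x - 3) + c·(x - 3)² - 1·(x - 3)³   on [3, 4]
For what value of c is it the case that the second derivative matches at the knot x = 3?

4

p_0''(x) = -1 + 3·x, so p_0''(3) = 8. On the right, p_1''(3) = 2c, so c = 4.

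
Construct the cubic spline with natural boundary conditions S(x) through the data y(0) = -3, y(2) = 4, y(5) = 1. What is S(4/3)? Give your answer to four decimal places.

Let M_i = S''(x_i). Step sizes h_i = 2, 3; slopes of the chords Δ_i = (y_(i+1) - y_i)/h_i = 7/2, -1.
  2·M_0 + 10·M_1 + 3·M_2 = 6(Δ_1 - Δ_0) = -27
Natural end conditions: M_0 = M_2 = 0.
Solving the tridiagonal system: M_0 = 0, M_1 = -27/10, M_2 = 0.
On [0, 2], S(x) = -3 + 22/5·x + 0·x² - 9/40·x³.
With x = 4/3: S(4/3) = 7/3.

2.3333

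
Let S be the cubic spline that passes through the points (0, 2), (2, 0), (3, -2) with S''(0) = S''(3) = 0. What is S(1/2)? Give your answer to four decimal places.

1.6563

Let M_i = S''(x_i). Step sizes h_i = 2, 1; slopes of the chords Δ_i = (y_(i+1) - y_i)/h_i = -1, -2.
  2·M_0 + 6·M_1 + 1·M_2 = 6(Δ_1 - Δ_0) = -6
Natural end conditions: M_0 = M_2 = 0.
Forward elimination and back-substitution give M_0 = 0, M_1 = -1, M_2 = 0.
On [0, 2], S(x) = 2 - 2/3·x + 0·x² - 1/12·x³.
With x = 1/2: S(1/2) = 53/32.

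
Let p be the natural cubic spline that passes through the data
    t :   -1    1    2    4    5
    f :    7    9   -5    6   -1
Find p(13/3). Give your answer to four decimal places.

Write m_i for p''(x_i). With h_i = 2, 1, 2, 1 and divided differences Δ_i = 1, -14, 11/2, -7, the continuity of p' gives the tridiagonal system
  2·m_0 + 6·m_1 + 1·m_2 = 6(Δ_1 - Δ_0) = -90
  1·m_1 + 6·m_2 + 2·m_3 = 6(Δ_2 - Δ_1) = 117
  2·m_2 + 6·m_3 + 1·m_4 = 6(Δ_3 - Δ_2) = -75
Natural end conditions: m_0 = m_4 = 0.
Solving the tridiagonal system: m_0 = 0, m_1 = -622/31, m_2 = 942/31, m_3 = -1403/62, m_4 = 0.
On [4, 5], p(t) = 6 + 101/186·(t - 4) - 1403/124·(t - 4)² + 1403/372·(t - 4)³.
With (t - 4) = 1/3: p(13/3) = 25429/5022.

5.0635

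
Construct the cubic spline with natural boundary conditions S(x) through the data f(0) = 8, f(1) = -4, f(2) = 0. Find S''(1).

Write σ_i for S''(x_i). With h_i = 1, 1 and divided differences Δ_i = -12, 4, the continuity of S' gives the tridiagonal system
  1·σ_0 + 4·σ_1 + 1·σ_2 = 6(Δ_1 - Δ_0) = 96
Natural end conditions: σ_0 = σ_2 = 0.
Solving the tridiagonal system: σ_0 = 0, σ_1 = 24, σ_2 = 0.

24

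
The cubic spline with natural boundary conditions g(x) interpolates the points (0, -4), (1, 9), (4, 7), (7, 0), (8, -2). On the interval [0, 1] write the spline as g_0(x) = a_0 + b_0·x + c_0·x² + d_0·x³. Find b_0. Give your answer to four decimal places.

14.8365

Write σ_i for g''(x_i). With h_i = 1, 3, 3, 1 and divided differences Δ_i = 13, -2/3, -7/3, -2, the continuity of g' gives the tridiagonal system
  1·σ_0 + 8·σ_1 + 3·σ_2 = 6(Δ_1 - Δ_0) = -82
  3·σ_1 + 12·σ_2 + 3·σ_3 = 6(Δ_2 - Δ_1) = -10
  3·σ_2 + 8·σ_3 + 1·σ_4 = 6(Δ_3 - Δ_2) = 2
Natural end conditions: σ_0 = σ_4 = 0.
Solving: σ_0 = 0, σ_1 = -573/52, σ_2 = 80/39, σ_3 = -27/52, σ_4 = 0.
On [0, 1], with g_0(x) = a_0 + b_0·x + c_0·x² + d_0·x³: c_0 = σ_0/2 = 0, d_0 = (σ_1 - σ_0)/(6h_0) = -191/104, b_0 = Δ_0 - h_0(2σ_0 + σ_1)/6 = 1543/104.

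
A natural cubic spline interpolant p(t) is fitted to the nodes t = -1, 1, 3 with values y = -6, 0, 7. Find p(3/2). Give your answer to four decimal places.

1.6680

Write M_i for p''(x_i). With h_i = 2, 2 and divided differences Δ_i = 3, 7/2, the continuity of p' gives the tridiagonal system
  2·M_0 + 8·M_1 + 2·M_2 = 6(Δ_1 - Δ_0) = 3
Natural end conditions: M_0 = M_2 = 0.
Forward elimination and back-substitution give M_0 = 0, M_1 = 3/8, M_2 = 0.
On [1, 3], p(t) = 0 + 13/4·(t - 1) + 3/16·(t - 1)² - 1/32·(t - 1)³.
With (t - 1) = 1/2: p(3/2) = 427/256.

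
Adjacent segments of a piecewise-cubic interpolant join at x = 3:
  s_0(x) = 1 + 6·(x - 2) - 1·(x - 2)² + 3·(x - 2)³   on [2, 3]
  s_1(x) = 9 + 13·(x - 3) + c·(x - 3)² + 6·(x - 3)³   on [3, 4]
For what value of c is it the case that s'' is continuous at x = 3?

s_0''(x) = -2 + 18·(x - 2), so s_0''(3) = 16. On the right, s_1''(3) = 2c, so c = 8.

8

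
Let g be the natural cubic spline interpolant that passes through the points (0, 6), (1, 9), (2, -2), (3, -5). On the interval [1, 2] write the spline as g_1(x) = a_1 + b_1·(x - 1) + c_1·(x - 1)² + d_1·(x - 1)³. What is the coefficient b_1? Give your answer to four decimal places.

Write M_i for g''(x_i). With h_i = 1, 1, 1 and divided differences Δ_i = 3, -11, -3, the continuity of g' gives the tridiagonal system
  1·M_0 + 4·M_1 + 1·M_2 = 6(Δ_1 - Δ_0) = -84
  1·M_1 + 4·M_2 + 1·M_3 = 6(Δ_2 - Δ_1) = 48
Natural end conditions: M_0 = M_3 = 0.
Hence M_0 = 0, M_1 = -128/5, M_2 = 92/5, M_3 = 0.
On [1, 2], with g_1(x) = a_1 + b_1·(x - 1) + c_1·(x - 1)² + d_1·(x - 1)³: c_1 = M_1/2 = -64/5, d_1 = (M_2 - M_1)/(6h_1) = 22/3, b_1 = Δ_1 - h_1(2M_1 + M_2)/6 = -83/15.

-5.5333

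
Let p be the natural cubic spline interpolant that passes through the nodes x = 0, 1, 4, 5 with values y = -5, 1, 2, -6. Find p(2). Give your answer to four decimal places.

Write σ_i for p''(x_i). With h_i = 1, 3, 1 and divided differences Δ_i = 6, 1/3, -8, the continuity of p' gives the tridiagonal system
  1·σ_0 + 8·σ_1 + 3·σ_2 = 6(Δ_1 - Δ_0) = -34
  3·σ_1 + 8·σ_2 + 1·σ_3 = 6(Δ_2 - Δ_1) = -50
Natural end conditions: σ_0 = σ_3 = 0.
Forward elimination and back-substitution give σ_0 = 0, σ_1 = -122/55, σ_2 = -298/55, σ_3 = 0.
On [1, 4], p(x) = 1 + 868/165·(x - 1) - 61/55·(x - 1)² - 8/45·(x - 1)³.
With (x - 1) = 1: p(2) = 2462/495.

4.9737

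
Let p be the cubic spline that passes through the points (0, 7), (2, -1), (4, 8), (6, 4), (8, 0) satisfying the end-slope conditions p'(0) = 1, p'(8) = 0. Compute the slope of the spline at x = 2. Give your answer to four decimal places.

-0.6161

Put M_i = p'' at the i-th knot. Here h = (2, 2, 2, 2) and Δ = (-4, 9/2, -2, -2), so the interior equations h_(i-1)·M_(i-1) + 2(h_(i-1)+h_i)·M_i + h_i·M_(i+1) = 6(Δ_i − Δ_(i-1)) read
  2·M_0 + 8·M_1 + 2·M_2 = 6(Δ_1 - Δ_0) = 51
  2·M_1 + 8·M_2 + 2·M_3 = 6(Δ_2 - Δ_1) = -39
  2·M_2 + 8·M_3 + 2·M_4 = 6(Δ_3 - Δ_2) = 0
Clamped end conditions give two more equations: 2h_0·M_0 + h_0·M_1 = 6(Δ_0 - p'(0)) = -30 and h_3·M_3 + 2h_3·M_4 = 6(p'(8) - Δ_3) = 12.
Hence M_0 = -1499/112, M_1 = 659/56, M_2 = -131/16, M_3 = 83/56, M_4 = 253/112.
On [2, 4], p'(x) = b_1 + 2c_1·(x - 2) + 3d_1·(x - 2)² with b_1 = Δ_1 - h_1(2M_1 + M_2)/6 = -69/112, c_1 = M_1/2 = 659/112, d_1 = (M_2 - M_1)/(6h_1) = -745/448. So p'(2) = -69/112.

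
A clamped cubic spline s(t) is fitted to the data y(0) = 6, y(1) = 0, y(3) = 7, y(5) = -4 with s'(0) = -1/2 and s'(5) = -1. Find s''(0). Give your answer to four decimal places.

-25.9130

Write M_i for s''(x_i). With h_i = 1, 2, 2 and divided differences Δ_i = -6, 7/2, -11/2, the continuity of s' gives the tridiagonal system
  1·M_0 + 6·M_1 + 2·M_2 = 6(Δ_1 - Δ_0) = 57
  2·M_1 + 8·M_2 + 2·M_3 = 6(Δ_2 - Δ_1) = -54
Clamped end conditions give two more equations: 2h_0·M_0 + h_0·M_1 = 6(Δ_0 - s'(0)) = -33 and h_2·M_2 + 2h_2·M_3 = 6(s'(5) - Δ_2) = 27.
Solving the tridiagonal system: M_0 = -596/23, M_1 = 433/23, M_2 = -691/46, M_3 = 328/23.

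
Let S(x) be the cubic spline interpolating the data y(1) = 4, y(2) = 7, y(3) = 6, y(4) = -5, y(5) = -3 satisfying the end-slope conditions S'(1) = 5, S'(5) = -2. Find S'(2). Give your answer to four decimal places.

2.3929

With σ_i denoting the second derivative at x_i, h_i = 1, 1, 1, 1, and Δ_i = (y_(i+1) − y_i)/h_i = 3, -1, -11, 2:
  1·σ_0 + 4·σ_1 + 1·σ_2 = 6(Δ_1 - Δ_0) = -24
  1·σ_1 + 4·σ_2 + 1·σ_3 = 6(Δ_2 - Δ_1) = -60
  1·σ_2 + 4·σ_3 + 1·σ_4 = 6(Δ_3 - Δ_2) = 78
Clamped end conditions give two more equations: 2h_0·σ_0 + h_0·σ_1 = 6(Δ_0 - S'(1)) = -12 and h_3·σ_3 + 2h_3·σ_4 = 6(S'(5) - Δ_3) = -24.
Hence σ_0 = -95/14, σ_1 = 11/7, σ_2 = -47/2, σ_3 = 227/7, σ_4 = -395/14.
On [2, 3], S'(x) = b_1 + 2c_1·(x - 2) + 3d_1·(x - 2)² with b_1 = Δ_1 - h_1(2σ_1 + σ_2)/6 = 67/28, c_1 = σ_1/2 = 11/14, d_1 = (σ_2 - σ_1)/(6h_1) = -117/28. So S'(2) = 67/28.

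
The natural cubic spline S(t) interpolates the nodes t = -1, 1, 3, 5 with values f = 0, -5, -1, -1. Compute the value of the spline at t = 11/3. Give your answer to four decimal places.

Write M_i for S''(x_i). With h_i = 2, 2, 2 and divided differences Δ_i = -5/2, 2, 0, the continuity of S' gives the tridiagonal system
  2·M_0 + 8·M_1 + 2·M_2 = 6(Δ_1 - Δ_0) = 27
  2·M_1 + 8·M_2 + 2·M_3 = 6(Δ_2 - Δ_1) = -12
Natural end conditions: M_0 = M_3 = 0.
Solving: M_0 = 0, M_1 = 4, M_2 = -5/2, M_3 = 0.
On [3, 5], S(t) = -1 + 5/3·(t - 3) - 5/4·(t - 3)² + 5/24·(t - 3)³.
With (t - 3) = 2/3: S(11/3) = -31/81.

-0.3827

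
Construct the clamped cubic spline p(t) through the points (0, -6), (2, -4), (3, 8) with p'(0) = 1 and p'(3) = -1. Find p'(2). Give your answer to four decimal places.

12.6667

Put M_i = p'' at the i-th knot. Here h = (2, 1) and Δ = (1, 12), so the interior equations h_(i-1)·M_(i-1) + 2(h_(i-1)+h_i)·M_i + h_i·M_(i+1) = 6(Δ_i − Δ_(i-1)) read
  2·M_0 + 6·M_1 + 1·M_2 = 6(Δ_1 - Δ_0) = 66
Clamped end conditions give two more equations: 2h_0·M_0 + h_0·M_1 = 6(Δ_0 - p'(0)) = 0 and h_1·M_1 + 2h_1·M_2 = 6(p'(3) - Δ_1) = -78.
Solving: M_0 = -35/3, M_1 = 70/3, M_2 = -152/3.
On [2, 3], p'(t) = b_1 + 2c_1·(t - 2) + 3d_1·(t - 2)² with b_1 = Δ_1 - h_1(2M_1 + M_2)/6 = 38/3, c_1 = M_1/2 = 35/3, d_1 = (M_2 - M_1)/(6h_1) = -37/3. So p'(2) = 38/3.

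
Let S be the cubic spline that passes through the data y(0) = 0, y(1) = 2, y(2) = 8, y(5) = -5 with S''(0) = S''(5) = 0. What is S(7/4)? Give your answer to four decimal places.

6.6598

Write m_i for S''(x_i). With h_i = 1, 1, 3 and divided differences Δ_i = 2, 6, -13/3, the continuity of S' gives the tridiagonal system
  1·m_0 + 4·m_1 + 1·m_2 = 6(Δ_1 - Δ_0) = 24
  1·m_1 + 8·m_2 + 3·m_3 = 6(Δ_2 - Δ_1) = -62
Natural end conditions: m_0 = m_3 = 0.
Solving: m_0 = 0, m_1 = 254/31, m_2 = -272/31, m_3 = 0.
On [1, 2], S(x) = 2 + 440/93·(x - 1) + 127/31·(x - 1)² - 263/93·(x - 1)³.
With (x - 1) = 3/4: S(7/4) = 13213/1984.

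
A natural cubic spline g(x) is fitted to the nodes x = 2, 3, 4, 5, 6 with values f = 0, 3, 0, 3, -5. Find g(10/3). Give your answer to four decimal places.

1.9590

Write σ_i for g''(x_i). With h_i = 1, 1, 1, 1 and divided differences Δ_i = 3, -3, 3, -8, the continuity of g' gives the tridiagonal system
  1·σ_0 + 4·σ_1 + 1·σ_2 = 6(Δ_1 - Δ_0) = -36
  1·σ_1 + 4·σ_2 + 1·σ_3 = 6(Δ_2 - Δ_1) = 36
  1·σ_2 + 4·σ_3 + 1·σ_4 = 6(Δ_3 - Δ_2) = -66
Natural end conditions: σ_0 = σ_4 = 0.
Solving the tridiagonal system: σ_0 = 0, σ_1 = -375/28, σ_2 = 123/7, σ_3 = -585/28, σ_4 = 0.
On [3, 4], g(x) = 3 - 41/28·(x - 3) - 375/56·(x - 3)² + 289/56·(x - 3)³.
With (x - 3) = 1/3: g(10/3) = 1481/756.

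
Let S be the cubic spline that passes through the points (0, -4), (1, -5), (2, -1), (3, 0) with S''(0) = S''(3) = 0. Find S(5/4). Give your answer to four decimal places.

With M_i denoting the second derivative at x_i, h_i = 1, 1, 1, and Δ_i = (y_(i+1) − y_i)/h_i = -1, 4, 1:
  1·M_0 + 4·M_1 + 1·M_2 = 6(Δ_1 - Δ_0) = 30
  1·M_1 + 4·M_2 + 1·M_3 = 6(Δ_2 - Δ_1) = -18
Natural end conditions: M_0 = M_3 = 0.
Hence M_0 = 0, M_1 = 46/5, M_2 = -34/5, M_3 = 0.
On [1, 2], S(x) = -5 + 31/15·(x - 1) + 23/5·(x - 1)² - 8/3·(x - 1)³.
With (x - 1) = 1/4: S(5/4) = -339/80.

-4.2375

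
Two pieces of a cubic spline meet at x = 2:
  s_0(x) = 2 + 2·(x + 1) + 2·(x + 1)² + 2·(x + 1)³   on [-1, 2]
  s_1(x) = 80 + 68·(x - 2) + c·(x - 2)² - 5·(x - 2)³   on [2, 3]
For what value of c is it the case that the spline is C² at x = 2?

20

s_0''(x) = 4 + 12·(x + 1), so s_0''(2) = 40. On the right, s_1''(2) = 2c, so c = 20.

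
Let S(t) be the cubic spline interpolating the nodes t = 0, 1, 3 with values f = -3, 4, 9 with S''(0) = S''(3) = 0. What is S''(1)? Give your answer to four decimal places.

-4.5000

Put M_i = S'' at the i-th knot. Here h = (1, 2) and Δ = (7, 5/2), so the interior equations h_(i-1)·M_(i-1) + 2(h_(i-1)+h_i)·M_i + h_i·M_(i+1) = 6(Δ_i − Δ_(i-1)) read
  1·M_0 + 6·M_1 + 2·M_2 = 6(Δ_1 - Δ_0) = -27
Natural end conditions: M_0 = M_2 = 0.
Hence M_0 = 0, M_1 = -9/2, M_2 = 0.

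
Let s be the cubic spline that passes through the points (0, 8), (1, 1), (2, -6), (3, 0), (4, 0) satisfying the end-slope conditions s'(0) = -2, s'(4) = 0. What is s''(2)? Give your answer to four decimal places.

24.5000

Put σ_i = s'' at the i-th knot. Here h = (1, 1, 1, 1) and Δ = (-7, -7, 6, 0), so the interior equations h_(i-1)·σ_(i-1) + 2(h_(i-1)+h_i)·σ_i + h_i·σ_(i+1) = 6(Δ_i − Δ_(i-1)) read
  1·σ_0 + 4·σ_1 + 1·σ_2 = 6(Δ_1 - Δ_0) = 0
  1·σ_1 + 4·σ_2 + 1·σ_3 = 6(Δ_2 - Δ_1) = 78
  1·σ_2 + 4·σ_3 + 1·σ_4 = 6(Δ_3 - Δ_2) = -36
Clamped end conditions give two more equations: 2h_0·σ_0 + h_0·σ_1 = 6(Δ_0 - s'(0)) = -30 and h_3·σ_3 + 2h_3·σ_4 = 6(s'(4) - Δ_3) = 0.
Solving the tridiagonal system: σ_0 = -191/14, σ_1 = -19/7, σ_2 = 49/2, σ_3 = -121/7, σ_4 = 121/14.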